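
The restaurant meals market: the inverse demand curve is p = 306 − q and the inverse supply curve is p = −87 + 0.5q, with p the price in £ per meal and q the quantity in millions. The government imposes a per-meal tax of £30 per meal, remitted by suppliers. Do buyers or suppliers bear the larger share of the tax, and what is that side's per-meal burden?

Buyers bear the larger share: £20 per meal.

Rewrite in direct form: qd = 306 − p and qs = 2p + 174.
Before the tax: set 306 − p = 2p + 174 → p* = £44, q* = 262.
With the tax collected from suppliers, supply shifts: qs = 2(p − 30) + 174.
New equilibrium: buyers pay £64, suppliers receive £34, q = 242. (Wedge: pb − ps = 30.)
Per-meal burden: buyers £20, suppliers £10.
Buyers take the larger share because demand is less price-elastic here (demand slope 1 vs supply slope 2).
The less price-elastic side of the market bears the larger share of a per-unit tax.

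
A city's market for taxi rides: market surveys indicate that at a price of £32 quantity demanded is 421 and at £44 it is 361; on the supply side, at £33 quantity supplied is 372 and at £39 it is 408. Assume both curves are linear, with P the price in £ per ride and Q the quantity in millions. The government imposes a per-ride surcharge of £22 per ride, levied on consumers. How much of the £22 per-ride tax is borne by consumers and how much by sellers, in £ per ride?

Consumers bear £12 per ride; sellers bear £10 per ride.

Demand slope: (361 − 421)/(44 − 32) = -5, so Qd = 581 − 5P.
Supply slope: (408 − 372)/(39 − 33) = 6, so Qs = 6P + 174.
Without the tax, 581 − 5P = 6P + 174 gives 11P = 407, so P* = £37 and Q* = 396.
With the tax collected from consumers, demand (in seller-price terms) shifts: Qd = 581 − 5(P + 22).
Solving gives Q = 336 with consumers paying £49 and sellers receiving £27 (the £22 wedge).
Burden on consumers: £12; on sellers: £10. (They sum to £22.)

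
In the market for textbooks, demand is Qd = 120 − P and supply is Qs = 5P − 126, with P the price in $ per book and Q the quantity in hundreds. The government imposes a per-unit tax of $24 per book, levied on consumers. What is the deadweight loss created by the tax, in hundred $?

Deadweight loss = $240 hundred.

Without the tax, 120 − P = 5P − 126 gives 6P = 246, so P* = $41 and Q* = 79.
With the tax collected from consumers, demand (in seller-price terms) shifts: Qd = 120 − (P + 24).
New equilibrium: consumers pay $61, sellers receive $37, Q = 59. (Wedge: Pb − Ps = 24.)
Quantity falls by |ΔQ| = |79 − 59| = 20.
DWL = ½ · t · |ΔQ| = ½ · 24 · 20 = $240.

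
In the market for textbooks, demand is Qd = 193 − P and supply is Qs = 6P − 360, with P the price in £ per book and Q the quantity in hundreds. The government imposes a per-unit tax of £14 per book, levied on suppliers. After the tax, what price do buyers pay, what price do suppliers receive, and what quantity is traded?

Without the tax, 193 − P = 6P − 360 gives 7P = 553, so P* = £79 and Q* = 114.
With the tax collected from suppliers, supply shifts: Qs = 6(P − 14) − 360.
New equilibrium: buyers pay £91, suppliers receive £77, Q = 102. (Wedge: Pb − Ps = 14.)

Buyers pay £91; suppliers receive £77; quantity = 102.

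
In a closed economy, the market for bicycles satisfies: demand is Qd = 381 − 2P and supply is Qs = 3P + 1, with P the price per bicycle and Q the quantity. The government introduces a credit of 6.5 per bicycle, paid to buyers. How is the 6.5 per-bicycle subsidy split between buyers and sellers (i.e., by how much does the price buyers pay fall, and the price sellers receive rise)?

Before the subsidy: set 381 − 2P = 3P + 1 → P* = 76, Q* = 229.
With a per-unit subsidy paid to buyers, each effectively pays P − 6.5, so demand becomes Qd = 381 − 2(P − 6.5).
Solving gives Q = 236.8 with buyers paying 72.1 and sellers receiving 78.6 (the 6.5 wedge).
Gain to buyers: 3.9; to sellers: 2.6. (They sum to 6.5.)

Buyers gain 3.9 per bicycle; sellers gain 2.6 per bicycle.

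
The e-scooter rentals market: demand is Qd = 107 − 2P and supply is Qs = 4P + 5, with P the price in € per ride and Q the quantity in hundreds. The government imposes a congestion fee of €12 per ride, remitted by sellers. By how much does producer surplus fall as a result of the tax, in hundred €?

Producer surplus falls by €260 hundred.

Before the tax: set 107 − 2P = 4P + 5 → P* = €17, Q* = 73.
With the tax collected from sellers, supply shifts: Qs = 4(P − 12) + 5.
Solving gives Q = 57 with buyers paying €25 and sellers receiving €13 (the €12 wedge).
ΔPS is the trapezoid between Q = 57 and Q = 73 of height €4: ½ · (73 + 57) · 4 = €260.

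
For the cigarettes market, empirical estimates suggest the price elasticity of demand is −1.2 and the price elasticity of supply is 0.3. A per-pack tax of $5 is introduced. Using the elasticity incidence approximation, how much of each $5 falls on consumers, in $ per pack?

Incidence ratio: consumers' share ≈ εs / (εs + |εd|) = 0.3 / (0.3 + 1.2) = 0.2.
So consumers bear ≈ 0.2 × $5 = $1; sellers bear $4.

Consumers bear ≈ $1 per pack.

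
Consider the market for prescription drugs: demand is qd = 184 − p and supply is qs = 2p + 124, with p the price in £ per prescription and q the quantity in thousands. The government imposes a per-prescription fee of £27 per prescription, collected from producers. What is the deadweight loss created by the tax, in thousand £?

Deadweight loss = £243 thousand.

Before the tax: set 184 − p = 2p + 124 → p* = £20, q* = 164.
With the tax collected from producers, supply shifts: qs = 2(p − 27) + 124.
Solving gives q = 146 with consumers paying £38 and producers receiving £11 (the £27 wedge).
Quantity falls by |ΔQ| = |164 − 146| = 18.
DWL = ½ · t · |ΔQ| = ½ · 27 · 18 = £243.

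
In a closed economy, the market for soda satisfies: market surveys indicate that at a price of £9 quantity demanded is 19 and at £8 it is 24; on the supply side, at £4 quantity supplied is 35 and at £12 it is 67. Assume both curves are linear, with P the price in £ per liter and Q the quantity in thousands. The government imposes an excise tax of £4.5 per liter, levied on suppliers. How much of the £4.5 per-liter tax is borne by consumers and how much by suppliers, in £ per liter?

Demand slope: (24 − 19)/(8 − 9) = -5, so Qd = 64 − 5P.
Supply slope: (67 − 35)/(12 − 4) = 4, so Qs = 4P + 19.
Before the tax: set 64 − 5P = 4P + 19 → P* = £5, Q* = 39.
With the tax collected from suppliers, supply shifts: Qs = 4(P − 4.5) + 19.
New equilibrium: consumers pay £7, suppliers receive £2.5, Q = 29. (Wedge: Pb − Ps = 4.5.)
Burden on consumers: £2; on suppliers: £2.5. (They sum to £4.5.)
The less price-elastic side of the market bears the larger share of a per-unit tax.

Consumers bear £2 per liter; suppliers bear £2.5 per liter.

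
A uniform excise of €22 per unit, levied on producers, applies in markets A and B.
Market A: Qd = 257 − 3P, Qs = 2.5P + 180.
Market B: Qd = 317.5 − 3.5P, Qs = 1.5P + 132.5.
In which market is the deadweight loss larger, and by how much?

Market A: pre-tax P* = €14, Q* = 215; post-tax Q = 185; deadweight loss = €330.
Market B: pre-tax P* = €37, Q* = 188; post-tax Q = 164.9; deadweight loss = €254.1.
Difference: €330 vs €254.1 → market A is larger by €75.9.

Market A, by €75.9.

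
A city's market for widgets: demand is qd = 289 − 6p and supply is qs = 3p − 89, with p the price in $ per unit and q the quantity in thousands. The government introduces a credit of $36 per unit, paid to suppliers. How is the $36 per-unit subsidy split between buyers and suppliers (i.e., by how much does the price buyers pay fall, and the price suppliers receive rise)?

Before the subsidy: set 289 − 6p = 3p − 89 → p* = $42, q* = 37.
With a per-unit subsidy paid to suppliers, each receives p + 36 per unit sold, so supply becomes qs = 3(p + 36) − 89.
New equilibrium: buyers pay $30, suppliers receive $66, q = 109. (Wedge: pb − ps = −36.)
Gain to buyers: $12; to suppliers: $24. (They sum to $36.)

Buyers gain $12 per unit; suppliers gain $24 per unit.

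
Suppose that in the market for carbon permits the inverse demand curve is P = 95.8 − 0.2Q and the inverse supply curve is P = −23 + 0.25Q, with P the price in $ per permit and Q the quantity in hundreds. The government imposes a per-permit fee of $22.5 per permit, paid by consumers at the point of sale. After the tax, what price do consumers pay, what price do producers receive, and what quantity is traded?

Rewrite in direct form: Qd = 479 − 5P and Qs = 4P + 92.
Before the tax: set 479 − 5P = 4P + 92 → P* = $43, Q* = 264.
With the tax collected from consumers, demand (in seller-price terms) shifts: Qd = 479 − 5(P + 22.5).
Solving gives Q = 214 with consumers paying $53 and producers receiving $30.5 (the $22.5 wedge).
The less price-elastic side of the market bears the larger share of a per-unit tax.

Consumers pay $53; producers receive $30.5; quantity = 214.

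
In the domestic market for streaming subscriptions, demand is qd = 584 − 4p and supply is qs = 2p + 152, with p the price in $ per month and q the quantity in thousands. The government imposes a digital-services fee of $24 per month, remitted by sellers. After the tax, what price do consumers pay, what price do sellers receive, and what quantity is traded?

Before the tax: set 584 − 4p = 2p + 152 → p* = $72, q* = 296.
With the tax collected from sellers, supply shifts: qs = 2(p − 24) + 152.
New equilibrium: consumers pay $80, sellers receive $56, q = 264. (Wedge: pb − ps = 24.)

Consumers pay $80; sellers receive $56; quantity = 264.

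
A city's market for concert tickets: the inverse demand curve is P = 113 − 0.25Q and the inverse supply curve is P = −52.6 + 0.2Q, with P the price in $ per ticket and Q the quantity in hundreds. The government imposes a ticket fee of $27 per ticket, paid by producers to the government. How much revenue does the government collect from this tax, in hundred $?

Rewrite in direct form: Qd = 452 − 4P and Qs = 5P + 263.
Before the tax: set 452 − 4P = 5P + 263 → P* = $21, Q* = 368.
With the tax collected from producers, supply shifts: Qs = 5(P − 27) + 263.
New equilibrium: buyers pay $36, producers receive $9, Q = 308. (Wedge: Pb − Ps = 27.)
Revenue = t · Q = 27 · 308 = $8316.

Tax revenue = $8316 hundred.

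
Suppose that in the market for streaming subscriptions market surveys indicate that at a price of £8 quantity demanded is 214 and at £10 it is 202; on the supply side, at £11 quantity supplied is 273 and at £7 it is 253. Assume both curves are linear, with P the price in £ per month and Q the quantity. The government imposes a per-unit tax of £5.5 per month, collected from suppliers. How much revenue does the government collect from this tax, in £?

Tax revenue = £1226.5.

Demand slope: (202 − 214)/(10 − 8) = -6, so Qd = 262 − 6P.
Supply slope: (253 − 273)/(7 − 11) = 5, so Qs = 5P + 218.
Without the tax, 262 − 6P = 5P + 218 gives 11P = 44, so P* = £4 and Q* = 238.
With the tax collected from suppliers, supply shifts: Qs = 5(P − 5.5) + 218.
Solving gives Q = 223 with consumers paying £6.5 and suppliers receiving £1 (the £5.5 wedge).
Revenue = t · Q = 5.5 · 223 = £1226.5.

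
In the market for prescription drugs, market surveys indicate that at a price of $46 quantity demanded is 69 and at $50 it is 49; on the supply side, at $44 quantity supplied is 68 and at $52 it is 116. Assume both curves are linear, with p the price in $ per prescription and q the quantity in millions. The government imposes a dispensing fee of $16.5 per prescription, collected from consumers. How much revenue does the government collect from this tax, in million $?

Demand slope: (49 − 69)/(50 − 46) = -5, so qd = 299 − 5p.
Supply slope: (116 − 68)/(52 − 44) = 6, so qs = 6p − 196.
Without the tax, 299 − 5p = 6p − 196 gives 11p = 495, so p* = $45 and q* = 74.
With the tax collected from consumers, demand (in seller-price terms) shifts: qd = 299 − 5(p + 16.5).
New equilibrium: consumers pay $54, suppliers receive $37.5, q = 29. (Wedge: pb − ps = 16.5.)
Revenue = t · Q = 16.5 · 29 = $478.5.

Tax revenue = $478.5 million.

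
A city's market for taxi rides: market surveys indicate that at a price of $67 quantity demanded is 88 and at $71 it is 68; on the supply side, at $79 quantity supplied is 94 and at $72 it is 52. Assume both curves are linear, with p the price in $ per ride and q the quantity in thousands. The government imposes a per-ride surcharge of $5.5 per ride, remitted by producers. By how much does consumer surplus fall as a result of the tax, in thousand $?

Demand slope: (68 − 88)/(71 − 67) = -5, so qd = 423 − 5p.
Supply slope: (52 − 94)/(72 − 79) = 6, so qs = 6p − 380.
Without the tax, 423 − 5p = 6p − 380 gives 11p = 803, so p* = $73 and q* = 58.
With the tax collected from producers, supply shifts: qs = 6(p − 5.5) − 380.
Solving gives q = 43 with consumers paying $76 and producers receiving $70.5 (the $5.5 wedge).
ΔCS is the trapezoid between Q = 43 and Q = 58 of height $3: ½ · (58 + 43) · 3 = $151.5.

Consumer surplus falls by $151.5 thousand.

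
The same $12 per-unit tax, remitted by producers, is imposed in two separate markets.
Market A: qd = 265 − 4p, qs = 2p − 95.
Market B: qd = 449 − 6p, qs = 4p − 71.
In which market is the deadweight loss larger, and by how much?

Market B, by $76.8.

Market A: pre-tax p* = $60, q* = 25; post-tax q = 9; deadweight loss = $96.
Market B: pre-tax p* = $52, q* = 137; post-tax q = 108.2; deadweight loss = $172.8.
Difference: $96 vs $172.8 → market B is larger by $76.8.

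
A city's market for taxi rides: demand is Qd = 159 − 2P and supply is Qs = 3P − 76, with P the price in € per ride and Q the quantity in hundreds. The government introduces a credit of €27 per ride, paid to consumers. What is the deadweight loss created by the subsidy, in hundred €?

Before the subsidy: set 159 − 2P = 3P − 76 → P* = €47, Q* = 65.
With a per-unit subsidy paid to consumers, each effectively pays P − 27, so demand becomes Qd = 159 − 2(P − 27).
Solving gives Q = 97.4 with consumers paying €30.8 and sellers receiving €57.8 (the €27 wedge).
Quantity rises by |ΔQ| = |65 − 97.4| = 32.4.
DWL = ½ · t · |ΔQ| = ½ · 27 · 32.4 = €437.4.

Deadweight loss = €437.4 hundred.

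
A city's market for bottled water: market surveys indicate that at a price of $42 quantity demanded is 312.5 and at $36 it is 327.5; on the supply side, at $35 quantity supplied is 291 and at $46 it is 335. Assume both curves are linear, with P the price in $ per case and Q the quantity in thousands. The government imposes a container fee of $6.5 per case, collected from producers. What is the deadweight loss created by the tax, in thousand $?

Deadweight loss = $32.5 thousand.

Demand slope: (327.5 − 312.5)/(36 − 42) = -2.5, so Qd = 417.5 − 2.5P.
Supply slope: (335 − 291)/(46 − 35) = 4, so Qs = 4P + 151.
Before the tax: set 417.5 − 2.5P = 4P + 151 → P* = $41, Q* = 315.
With the tax collected from producers, supply shifts: Qs = 4(P − 6.5) + 151.
Solving gives Q = 305 with consumers paying $45 and producers receiving $38.5 (the $6.5 wedge).
Quantity falls by |ΔQ| = |315 − 305| = 10.
DWL = ½ · t · |ΔQ| = ½ · 6.5 · 10 = $32.5.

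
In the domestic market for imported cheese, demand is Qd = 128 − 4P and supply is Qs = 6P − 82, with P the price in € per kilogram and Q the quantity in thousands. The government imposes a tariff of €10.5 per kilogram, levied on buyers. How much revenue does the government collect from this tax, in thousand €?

Tax revenue = €197.4 thousand.

Without the tax, 128 − 4P = 6P − 82 gives 10P = 210, so P* = €21 and Q* = 44.
With the tax collected from buyers, demand (in seller-price terms) shifts: Qd = 128 − 4(P + 10.5).
New equilibrium: buyers pay €27.3, suppliers receive €16.8, Q = 18.8. (Wedge: Pb − Ps = 10.5.)
Revenue = t · Q = 10.5 · 18.8 = €197.4.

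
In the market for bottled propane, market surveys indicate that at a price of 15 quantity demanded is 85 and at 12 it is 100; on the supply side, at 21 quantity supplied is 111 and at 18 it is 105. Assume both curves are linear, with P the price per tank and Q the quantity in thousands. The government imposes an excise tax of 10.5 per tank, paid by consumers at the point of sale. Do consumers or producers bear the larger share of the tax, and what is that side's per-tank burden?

Producers bear the larger share: 7.5 per tank.

Demand slope: (100 − 85)/(12 − 15) = -5, so Qd = 160 − 5P.
Supply slope: (105 − 111)/(18 − 21) = 2, so Qs = 2P + 69.
Without the tax, 160 − 5P = 2P + 69 gives 7P = 91, so P* = 13 and Q* = 95.
With the tax collected from consumers, demand (in seller-price terms) shifts: Qd = 160 − 5(P + 10.5).
Solving gives Q = 80 with consumers paying 16 and producers receiving 5.5 (the 10.5 wedge).
Per-tank burden: consumers 3, producers 7.5.
Producers take the larger share because supply is less price-elastic here (demand slope 5 vs supply slope 2).
The less price-elastic side of the market bears the larger share of a per-unit tax.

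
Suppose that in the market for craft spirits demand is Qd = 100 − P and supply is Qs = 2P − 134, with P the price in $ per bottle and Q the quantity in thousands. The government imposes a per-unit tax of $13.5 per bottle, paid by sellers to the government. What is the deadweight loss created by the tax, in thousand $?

Without the tax, 100 − P = 2P − 134 gives 3P = 234, so P* = $78 and Q* = 22.
With the tax collected from sellers, supply shifts: Qs = 2(P − 13.5) − 134.
Solving gives Q = 13 with consumers paying $87 and sellers receiving $73.5 (the $13.5 wedge).
Quantity falls by |ΔQ| = |22 − 13| = 9.
DWL = ½ · t · |ΔQ| = ½ · 13.5 · 9 = $60.75.

Deadweight loss = $60.75 thousand.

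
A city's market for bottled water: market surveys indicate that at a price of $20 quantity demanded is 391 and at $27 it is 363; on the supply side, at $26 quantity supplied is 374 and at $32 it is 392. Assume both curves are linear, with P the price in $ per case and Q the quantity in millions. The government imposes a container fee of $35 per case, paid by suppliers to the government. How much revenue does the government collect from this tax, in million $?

Tax revenue = $10885 million.

Demand slope: (363 − 391)/(27 − 20) = -4, so Qd = 471 − 4P.
Supply slope: (392 − 374)/(32 − 26) = 3, so Qs = 3P + 296.
Before the tax: set 471 − 4P = 3P + 296 → P* = $25, Q* = 371.
With the tax collected from suppliers, supply shifts: Qs = 3(P − 35) + 296.
New equilibrium: buyers pay $40, suppliers receive $5, Q = 311. (Wedge: Pb − Ps = 35.)
Revenue = t · Q = 35 · 311 = $10885.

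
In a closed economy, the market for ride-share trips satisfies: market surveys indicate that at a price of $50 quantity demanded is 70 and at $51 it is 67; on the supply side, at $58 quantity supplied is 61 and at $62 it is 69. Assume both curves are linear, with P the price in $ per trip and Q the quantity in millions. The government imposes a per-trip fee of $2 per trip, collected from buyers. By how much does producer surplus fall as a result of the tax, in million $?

Demand slope: (67 − 70)/(51 − 50) = -3, so Qd = 220 − 3P.
Supply slope: (69 − 61)/(62 − 58) = 2, so Qs = 2P − 55.
Without the tax, 220 − 3P = 2P − 55 gives 5P = 275, so P* = $55 and Q* = 55.
With the tax collected from buyers, demand (in seller-price terms) shifts: Qd = 220 − 3(P + 2).
New equilibrium: buyers pay $55.8, suppliers receive $53.8, Q = 52.6. (Wedge: Pb − Ps = 2.)
ΔPS is the trapezoid between Q = 52.6 and Q = 55 of height $1.2: ½ · (55 + 52.6) · 1.2 = $64.56.

Producer surplus falls by $64.56 million.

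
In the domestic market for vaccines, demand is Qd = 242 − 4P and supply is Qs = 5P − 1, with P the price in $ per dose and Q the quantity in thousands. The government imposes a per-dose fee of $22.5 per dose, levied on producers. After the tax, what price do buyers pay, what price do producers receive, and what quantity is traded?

Without the tax, 242 − 4P = 5P − 1 gives 9P = 243, so P* = $27 and Q* = 134.
With the tax collected from producers, supply shifts: Qs = 5(P − 22.5) − 1.
Solving gives Q = 84 with buyers paying $39.5 and producers receiving $17 (the $22.5 wedge).
The less price-elastic side of the market bears the larger share of a per-unit tax.

Buyers pay $39.5; producers receive $17; quantity = 84.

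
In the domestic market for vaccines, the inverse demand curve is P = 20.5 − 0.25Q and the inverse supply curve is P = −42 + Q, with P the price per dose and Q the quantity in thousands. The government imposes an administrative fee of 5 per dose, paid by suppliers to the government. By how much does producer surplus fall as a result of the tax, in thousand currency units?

Rewrite in direct form: Qd = 82 − 4P and Qs = P + 42.
Before the tax: set 82 − 4P = P + 42 → P* = 8, Q* = 50.
With the tax collected from suppliers, supply shifts: Qs = (P − 5) + 42.
New equilibrium: buyers pay 9, suppliers receive 4, Q = 46. (Wedge: Pb − Ps = 5.)
ΔPS is the trapezoid between Q = 46 and Q = 50 of height 4: ½ · (50 + 46) · 4 = 192.

Producer surplus falls by 192 thousand.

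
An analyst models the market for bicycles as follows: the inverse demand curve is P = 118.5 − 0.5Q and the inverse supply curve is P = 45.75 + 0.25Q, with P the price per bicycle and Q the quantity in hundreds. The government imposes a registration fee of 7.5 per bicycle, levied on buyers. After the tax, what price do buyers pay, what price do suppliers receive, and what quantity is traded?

Buyers pay 75; suppliers receive 67.5; quantity = 87.

Inverting to Q(P) form: Qd = 237 − 2P; Qs = 4P − 183.
Without the tax, 237 − 2P = 4P − 183 gives 6P = 420, so P* = 70 and Q* = 97.
With the tax collected from buyers, demand (in seller-price terms) shifts: Qd = 237 − 2(P + 7.5).
Solving gives Q = 87 with buyers paying 75 and suppliers receiving 67.5 (the 7.5 wedge).
The less price-elastic side of the market bears the larger share of a per-unit tax.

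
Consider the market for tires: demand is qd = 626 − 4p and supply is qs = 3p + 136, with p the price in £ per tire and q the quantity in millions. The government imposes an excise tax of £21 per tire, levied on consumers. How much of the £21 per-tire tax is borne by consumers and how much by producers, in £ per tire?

Before the tax: set 626 − 4p = 3p + 136 → p* = £70, q* = 346.
With the tax collected from consumers, demand (in seller-price terms) shifts: qd = 626 − 4(p + 21).
Solving gives q = 310 with consumers paying £79 and producers receiving £58 (the £21 wedge).
Burden on consumers: £9; on producers: £12. (They sum to £21.)

Consumers bear £9 per tire; producers bear £12 per tire.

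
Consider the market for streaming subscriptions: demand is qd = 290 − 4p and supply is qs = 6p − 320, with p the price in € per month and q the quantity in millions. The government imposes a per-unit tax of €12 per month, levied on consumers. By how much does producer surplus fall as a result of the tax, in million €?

Producer surplus falls by €151.68 million.

Without the tax, 290 − 4p = 6p − 320 gives 10p = 610, so p* = €61 and q* = 46.
With the tax collected from consumers, demand (in seller-price terms) shifts: qd = 290 − 4(p + 12).
Solving gives q = 17.2 with consumers paying €68.2 and sellers receiving €56.2 (the €12 wedge).
ΔPS is the trapezoid between Q = 17.2 and Q = 46 of height €4.8: ½ · (46 + 17.2) · 4.8 = €151.68.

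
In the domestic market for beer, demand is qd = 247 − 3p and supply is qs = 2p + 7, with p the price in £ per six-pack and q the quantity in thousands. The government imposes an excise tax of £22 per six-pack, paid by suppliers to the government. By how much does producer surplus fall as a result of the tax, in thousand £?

Before the tax: set 247 − 3p = 2p + 7 → p* = £48, q* = 103.
With the tax collected from suppliers, supply shifts: qs = 2(p − 22) + 7.
Solving gives q = 76.6 with buyers paying £56.8 and suppliers receiving £34.8 (the £22 wedge).
ΔPS is the trapezoid between Q = 76.6 and Q = 103 of height £13.2: ½ · (103 + 76.6) · 13.2 = £1185.36.

Producer surplus falls by £1185.36 thousand.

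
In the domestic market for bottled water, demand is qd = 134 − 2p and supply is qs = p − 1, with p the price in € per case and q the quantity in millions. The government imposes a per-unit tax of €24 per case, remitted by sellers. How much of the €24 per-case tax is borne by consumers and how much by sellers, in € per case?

Without the tax, 134 − 2p = p − 1 gives 3p = 135, so p* = €45 and q* = 44.
With the tax collected from sellers, supply shifts: qs = (p − 24) − 1.
New equilibrium: consumers pay €53, sellers receive €29, q = 28. (Wedge: pb − ps = 24.)
Burden on consumers: €8; on sellers: €16. (They sum to €24.)

Consumers bear €8 per case; sellers bear €16 per case.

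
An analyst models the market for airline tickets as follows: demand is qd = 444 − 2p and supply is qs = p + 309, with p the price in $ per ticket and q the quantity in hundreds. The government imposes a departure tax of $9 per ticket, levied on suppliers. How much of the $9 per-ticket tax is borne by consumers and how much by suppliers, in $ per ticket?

Before the tax: set 444 − 2p = p + 309 → p* = $45, q* = 354.
With the tax collected from suppliers, supply shifts: qs = (p − 9) + 309.
Solving gives q = 348 with consumers paying $48 and suppliers receiving $39 (the $9 wedge).
Burden on consumers: $3; on suppliers: $6. (They sum to $9.)

Consumers bear $3 per ticket; suppliers bear $6 per ticket.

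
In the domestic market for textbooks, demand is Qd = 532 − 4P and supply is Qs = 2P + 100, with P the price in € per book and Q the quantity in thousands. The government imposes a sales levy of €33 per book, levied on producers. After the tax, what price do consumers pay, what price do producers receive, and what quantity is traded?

Consumers pay €83; producers receive €50; quantity = 200.

Without the tax, 532 − 4P = 2P + 100 gives 6P = 432, so P* = €72 and Q* = 244.
With the tax collected from producers, supply shifts: Qs = 2(P − 33) + 100.
Solving gives Q = 200 with consumers paying €83 and producers receiving €50 (the €33 wedge).
The less price-elastic side of the market bears the larger share of a per-unit tax.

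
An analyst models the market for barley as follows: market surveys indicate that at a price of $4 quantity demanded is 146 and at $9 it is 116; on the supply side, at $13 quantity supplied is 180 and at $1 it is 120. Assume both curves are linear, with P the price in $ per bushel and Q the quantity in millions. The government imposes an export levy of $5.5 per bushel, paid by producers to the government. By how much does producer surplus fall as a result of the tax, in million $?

Demand slope: (116 − 146)/(9 − 4) = -6, so Qd = 170 − 6P.
Supply slope: (120 − 180)/(1 − 13) = 5, so Qs = 5P + 115.
Before the tax: set 170 − 6P = 5P + 115 → P* = $5, Q* = 140.
With the tax collected from producers, supply shifts: Qs = 5(P − 5.5) + 115.
Solving gives Q = 125 with consumers paying $7.5 and producers receiving $2 (the $5.5 wedge).
ΔPS is the trapezoid between Q = 125 and Q = 140 of height $3: ½ · (140 + 125) · 3 = $397.5.

Producer surplus falls by $397.5 million.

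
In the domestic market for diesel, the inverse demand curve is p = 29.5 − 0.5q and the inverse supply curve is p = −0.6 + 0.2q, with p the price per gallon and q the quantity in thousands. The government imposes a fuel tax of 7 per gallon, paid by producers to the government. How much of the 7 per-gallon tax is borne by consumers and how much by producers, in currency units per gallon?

Consumers bear 5 per gallon; producers bear 2 per gallon.

Rewrite in direct form: qd = 59 − 2p and qs = 5p + 3.
Without the tax, 59 − 2p = 5p + 3 gives 7p = 56, so p* = 8 and q* = 43.
With the tax collected from producers, supply shifts: qs = 5(p − 7) + 3.
Solving gives q = 33 with consumers paying 13 and producers receiving 6 (the 7 wedge).
Burden on consumers: 5; on producers: 2. (They sum to 7.)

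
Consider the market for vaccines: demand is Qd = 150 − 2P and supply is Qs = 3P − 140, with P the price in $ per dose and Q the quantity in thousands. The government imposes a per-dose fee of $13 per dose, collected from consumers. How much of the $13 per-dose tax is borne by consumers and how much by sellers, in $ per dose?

Before the tax: set 150 − 2P = 3P − 140 → P* = $58, Q* = 34.
With the tax collected from consumers, demand (in seller-price terms) shifts: Qd = 150 − 2(P + 13).
New equilibrium: consumers pay $65.8, sellers receive $52.8, Q = 18.4. (Wedge: Pb − Ps = 13.)
Burden on consumers: $7.8; on sellers: $5.2. (They sum to $13.)
The less price-elastic side of the market bears the larger share of a per-unit tax.

Consumers bear $7.8 per dose; sellers bear $5.2 per dose.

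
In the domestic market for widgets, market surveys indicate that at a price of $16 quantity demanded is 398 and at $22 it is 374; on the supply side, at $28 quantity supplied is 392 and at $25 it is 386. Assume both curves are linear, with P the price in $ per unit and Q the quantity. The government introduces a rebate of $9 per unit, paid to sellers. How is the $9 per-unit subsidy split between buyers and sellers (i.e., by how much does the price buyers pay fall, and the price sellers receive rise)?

Buyers gain $3 per unit; sellers gain $6 per unit.

Demand slope: (374 − 398)/(22 − 16) = -4, so Qd = 462 − 4P.
Supply slope: (386 − 392)/(25 − 28) = 2, so Qs = 2P + 336.
Without the subsidy, 462 − 4P = 2P + 336 gives 6P = 126, so P* = $21 and Q* = 378.
With a per-unit subsidy paid to sellers, each receives P + 9 per unit sold, so supply becomes Qs = 2(P + 9) + 336.
New equilibrium: buyers pay $18, sellers receive $27, Q = 390. (Wedge: Pb − Ps = −9.)
Gain to buyers: $3; to sellers: $6. (They sum to $9.)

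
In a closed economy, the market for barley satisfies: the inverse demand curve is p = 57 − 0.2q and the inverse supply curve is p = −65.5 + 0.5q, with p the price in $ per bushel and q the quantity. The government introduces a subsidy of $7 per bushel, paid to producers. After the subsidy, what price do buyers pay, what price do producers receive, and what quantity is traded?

Inverting to q(p) form: qd = 285 − 5p; qs = 2p + 131.
Before the subsidy: set 285 − 5p = 2p + 131 → p* = $22, q* = 175.
With a per-unit subsidy paid to producers, each receives p + 7 per unit sold, so supply becomes qs = 2(p + 7) + 131.
New equilibrium: buyers pay $20, producers receive $27, q = 185. (Wedge: pb − ps = −7.)

Buyers pay $20; producers receive $27; quantity = 185.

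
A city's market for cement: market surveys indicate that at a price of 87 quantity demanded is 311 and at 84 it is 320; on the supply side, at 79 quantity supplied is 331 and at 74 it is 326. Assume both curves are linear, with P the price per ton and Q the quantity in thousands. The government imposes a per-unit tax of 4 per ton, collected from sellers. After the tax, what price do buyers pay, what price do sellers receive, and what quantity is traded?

Buyers pay 81; sellers receive 77; quantity = 329.

Demand slope: (320 − 311)/(84 − 87) = -3, so Qd = 572 − 3P.
Supply slope: (326 − 331)/(74 − 79) = 1, so Qs = P + 252.
Before the tax: set 572 − 3P = P + 252 → P* = 80, Q* = 332.
With the tax collected from sellers, supply shifts: Qs = (P − 4) + 252.
Solving gives Q = 329 with buyers paying 81 and sellers receiving 77 (the 4 wedge).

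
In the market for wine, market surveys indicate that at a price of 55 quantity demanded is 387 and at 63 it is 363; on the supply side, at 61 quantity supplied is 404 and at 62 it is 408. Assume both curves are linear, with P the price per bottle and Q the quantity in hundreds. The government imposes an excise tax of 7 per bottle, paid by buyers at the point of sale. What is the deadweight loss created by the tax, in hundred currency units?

Demand slope: (363 − 387)/(63 − 55) = -3, so Qd = 552 − 3P.
Supply slope: (408 − 404)/(62 − 61) = 4, so Qs = 4P + 160.
Without the tax, 552 − 3P = 4P + 160 gives 7P = 392, so P* = 56 and Q* = 384.
With the tax collected from buyers, demand (in seller-price terms) shifts: Qd = 552 − 3(P + 7).
Solving gives Q = 372 with buyers paying 60 and producers receiving 53 (the 7 wedge).
Quantity falls by |ΔQ| = |384 − 372| = 12.
DWL = ½ · t · |ΔQ| = ½ · 7 · 12 = 42.

Deadweight loss = 42 hundred.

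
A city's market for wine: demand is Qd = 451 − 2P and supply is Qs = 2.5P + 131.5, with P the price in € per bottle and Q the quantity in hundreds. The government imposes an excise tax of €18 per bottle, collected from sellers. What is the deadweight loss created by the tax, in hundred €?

Deadweight loss = €180 hundred.

Before the tax: set 451 − 2P = 2.5P + 131.5 → P* = €71, Q* = 309.
With the tax collected from sellers, supply shifts: Qs = 2.5(P − 18) + 131.5.
New equilibrium: buyers pay €81, sellers receive €63, Q = 289. (Wedge: Pb − Ps = 18.)
Quantity falls by |ΔQ| = |309 − 289| = 20.
DWL = ½ · t · |ΔQ| = ½ · 18 · 20 = €180.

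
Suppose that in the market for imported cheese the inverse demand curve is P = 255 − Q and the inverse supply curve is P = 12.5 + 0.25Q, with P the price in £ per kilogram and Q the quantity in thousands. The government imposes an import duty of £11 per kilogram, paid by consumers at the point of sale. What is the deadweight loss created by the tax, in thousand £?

Deadweight loss = £48.4 thousand.

Inverting to Q(P) form: Qd = 255 − P; Qs = 4P − 50.
Before the tax: set 255 − P = 4P − 50 → P* = £61, Q* = 194.
With the tax collected from consumers, demand (in seller-price terms) shifts: Qd = 255 − (P + 11).
New equilibrium: consumers pay £69.8, producers receive £58.8, Q = 185.2. (Wedge: Pb − Ps = 11.)
Quantity falls by |ΔQ| = |194 − 185.2| = 8.8.
DWL = ½ · t · |ΔQ| = ½ · 11 · 8.8 = £48.4.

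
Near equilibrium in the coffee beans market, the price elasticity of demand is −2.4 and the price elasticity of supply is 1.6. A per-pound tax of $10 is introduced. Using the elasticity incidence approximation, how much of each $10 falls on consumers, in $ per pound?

Consumers bear ≈ $4 per pound.

Incidence ratio: consumers' share ≈ εs / (εs + |εd|) = 1.6 / (1.6 + 2.4) = 0.4.
So consumers bear ≈ 0.4 × $10 = $4; sellers bear $6.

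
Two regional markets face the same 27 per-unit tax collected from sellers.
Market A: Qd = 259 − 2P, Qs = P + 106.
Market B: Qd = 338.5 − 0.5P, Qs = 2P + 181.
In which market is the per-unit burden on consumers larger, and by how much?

Market A: pre-tax P* = 51, Q* = 157; post-tax Q = 139; per-unit burden on consumers = 9.
Market B: pre-tax P* = 63, Q* = 307; post-tax Q = 296.2; per-unit burden on consumers = 21.6.
Difference: 9 vs 21.6 → market B is larger by 12.6.

Market B, by 12.6.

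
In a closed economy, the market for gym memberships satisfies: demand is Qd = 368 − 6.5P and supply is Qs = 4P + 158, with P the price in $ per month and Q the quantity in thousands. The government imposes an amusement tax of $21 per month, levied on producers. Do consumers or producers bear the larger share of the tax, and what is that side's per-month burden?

Producers bear the larger share: $13 per month.

Before the tax: set 368 − 6.5P = 4P + 158 → P* = $20, Q* = 238.
With the tax collected from producers, supply shifts: Qs = 4(P − 21) + 158.
New equilibrium: consumers pay $28, producers receive $7, Q = 186. (Wedge: Pb − Ps = 21.)
Per-month burden: consumers $8, producers $13.
Producers take the larger share because supply is less price-elastic here (demand slope 6.5 vs supply slope 4).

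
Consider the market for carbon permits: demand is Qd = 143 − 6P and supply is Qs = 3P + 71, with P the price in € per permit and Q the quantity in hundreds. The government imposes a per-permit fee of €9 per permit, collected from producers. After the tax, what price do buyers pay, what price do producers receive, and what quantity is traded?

Before the tax: set 143 − 6P = 3P + 71 → P* = €8, Q* = 95.
With the tax collected from producers, supply shifts: Qs = 3(P − 9) + 71.
New equilibrium: buyers pay €11, producers receive €2, Q = 77. (Wedge: Pb − Ps = 9.)

Buyers pay €11; producers receive €2; quantity = 77.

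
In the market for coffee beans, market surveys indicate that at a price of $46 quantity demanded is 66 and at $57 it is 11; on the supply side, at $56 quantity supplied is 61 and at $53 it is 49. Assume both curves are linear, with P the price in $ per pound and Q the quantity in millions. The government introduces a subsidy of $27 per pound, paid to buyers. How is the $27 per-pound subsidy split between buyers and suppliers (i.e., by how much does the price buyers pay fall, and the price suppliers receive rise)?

Buyers gain $12 per pound; suppliers gain $15 per pound.

Demand slope: (11 − 66)/(57 − 46) = -5, so Qd = 296 − 5P.
Supply slope: (49 − 61)/(53 − 56) = 4, so Qs = 4P − 163.
Before the subsidy: set 296 − 5P = 4P − 163 → P* = $51, Q* = 41.
With a per-unit subsidy paid to buyers, each effectively pays P − 27, so demand becomes Qd = 296 − 5(P − 27).
New equilibrium: buyers pay $39, suppliers receive $66, Q = 101. (Wedge: Pb − Ps = −27.)
Gain to buyers: $12; to suppliers: $15. (They sum to $27.)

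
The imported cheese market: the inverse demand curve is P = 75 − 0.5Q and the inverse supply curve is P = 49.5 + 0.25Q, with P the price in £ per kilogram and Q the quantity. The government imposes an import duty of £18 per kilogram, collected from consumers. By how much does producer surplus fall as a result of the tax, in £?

Rewrite in direct form: Qd = 150 − 2P and Qs = 4P − 198.
Before the tax: set 150 − 2P = 4P − 198 → P* = £58, Q* = 34.
With the tax collected from consumers, demand (in seller-price terms) shifts: Qd = 150 − 2(P + 18).
Solving gives Q = 10 with consumers paying £70 and producers receiving £52 (the £18 wedge).
ΔPS is the trapezoid between Q = 10 and Q = 34 of height £6: ½ · (34 + 10) · 6 = £132.

Producer surplus falls by £132.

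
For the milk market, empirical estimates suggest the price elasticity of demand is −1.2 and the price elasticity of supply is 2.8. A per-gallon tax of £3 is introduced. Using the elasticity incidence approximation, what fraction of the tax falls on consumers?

Consumers' share ≈ 0.7.

Incidence ratio: consumers' share ≈ εs / (εs + |εd|) = 2.8 / (2.8 + 1.2) = 0.7.
Supply is the more elastic side, so consumers bear the larger share.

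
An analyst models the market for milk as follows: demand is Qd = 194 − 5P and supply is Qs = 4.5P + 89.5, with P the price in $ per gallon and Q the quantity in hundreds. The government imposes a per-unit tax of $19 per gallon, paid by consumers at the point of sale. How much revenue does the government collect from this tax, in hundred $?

Tax revenue = $1786 hundred.

Without the tax, 194 − 5P = 4.5P + 89.5 gives 9.5P = 104.5, so P* = $11 and Q* = 139.
With the tax collected from consumers, demand (in seller-price terms) shifts: Qd = 194 − 5(P + 19).
New equilibrium: consumers pay $20, producers receive $1, Q = 94. (Wedge: Pb − Ps = 19.)
Revenue = t · Q = 19 · 94 = $1786.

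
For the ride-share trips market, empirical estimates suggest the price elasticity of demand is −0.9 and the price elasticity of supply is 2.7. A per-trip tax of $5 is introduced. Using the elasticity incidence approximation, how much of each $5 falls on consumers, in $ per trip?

Consumers bear ≈ $3.75 per trip.

Incidence ratio: consumers' share ≈ εs / (εs + |εd|) = 2.7 / (2.7 + 0.9) = 0.75.
So consumers bear ≈ 0.75 × $5 = $3.75; suppliers bear $1.25.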